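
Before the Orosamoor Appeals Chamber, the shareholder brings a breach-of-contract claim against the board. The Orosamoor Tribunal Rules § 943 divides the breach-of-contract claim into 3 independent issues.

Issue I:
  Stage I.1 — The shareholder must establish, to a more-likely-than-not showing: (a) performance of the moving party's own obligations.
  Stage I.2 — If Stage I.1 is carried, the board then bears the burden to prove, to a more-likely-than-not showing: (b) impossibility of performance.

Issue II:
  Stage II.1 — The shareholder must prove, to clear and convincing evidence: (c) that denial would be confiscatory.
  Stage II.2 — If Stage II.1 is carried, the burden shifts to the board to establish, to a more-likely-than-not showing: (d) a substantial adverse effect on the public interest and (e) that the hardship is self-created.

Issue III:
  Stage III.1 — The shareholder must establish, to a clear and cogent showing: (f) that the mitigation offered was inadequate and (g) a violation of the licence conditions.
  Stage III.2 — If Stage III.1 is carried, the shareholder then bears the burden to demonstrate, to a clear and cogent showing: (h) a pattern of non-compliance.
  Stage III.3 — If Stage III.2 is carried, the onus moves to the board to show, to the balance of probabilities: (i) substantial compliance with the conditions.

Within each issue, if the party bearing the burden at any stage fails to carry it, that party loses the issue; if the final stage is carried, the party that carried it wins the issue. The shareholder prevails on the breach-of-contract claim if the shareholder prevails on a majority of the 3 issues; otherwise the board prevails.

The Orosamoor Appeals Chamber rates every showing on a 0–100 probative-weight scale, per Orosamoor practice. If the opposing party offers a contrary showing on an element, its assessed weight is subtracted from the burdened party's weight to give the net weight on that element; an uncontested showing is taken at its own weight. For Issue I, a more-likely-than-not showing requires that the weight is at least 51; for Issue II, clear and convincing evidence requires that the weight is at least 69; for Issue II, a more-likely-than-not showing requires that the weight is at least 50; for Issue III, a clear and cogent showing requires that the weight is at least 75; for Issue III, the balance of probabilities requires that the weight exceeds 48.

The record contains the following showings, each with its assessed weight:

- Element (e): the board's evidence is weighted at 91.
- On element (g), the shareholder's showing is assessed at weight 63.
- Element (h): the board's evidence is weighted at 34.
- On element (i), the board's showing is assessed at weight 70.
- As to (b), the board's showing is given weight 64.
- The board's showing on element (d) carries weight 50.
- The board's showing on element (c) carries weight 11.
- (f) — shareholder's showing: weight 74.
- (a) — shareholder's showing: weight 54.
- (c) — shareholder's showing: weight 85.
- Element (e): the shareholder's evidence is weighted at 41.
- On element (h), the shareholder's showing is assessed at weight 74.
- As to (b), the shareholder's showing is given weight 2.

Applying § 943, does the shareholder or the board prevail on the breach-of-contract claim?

— Issue I —
Stage I.1 (shareholder, a more-likely-than-not showing, weight is at least 51): (a) 54 ≥ 51 — meets.
  The shareholder carries Stage I.1; the board now bears the burden.
Stage I.2 (board, a more-likely-than-not showing, weight is at least 51): (b) net 64−2=62 ≥ 51 — meets.
  Stage I.2 carried; the final stage is satisfied.
All stages carried — the board prevails on this issue.
— Issue II —
At Stage II.1 the shareholder must meet clear and convincing evidence (weight is at least 69): on (c) the weight is 85 less the opposing 11 gives net 74, ≥ 69, so (c) meets the standard.
  Stage II.1 is satisfied; the onus moves to the board.
At Stage II.2 the board must meet a more-likely-than-not showing (weight is at least 50): on (d) the weight is 50, ≥ 50, so (d) meets the standard; on (e) the weight is 91 less the opposing 41 gives net 50, which does reach 50, so (e) meets the standard.
  Stage II.2 carried; the final stage is satisfied.
Every stage carried; the board prevails on this issue.
— Issue III —
Stage III.1 — burden on shareholder; standard: a clear and cogent showing (weight is at least 75).
    (f): 74 < 75 [not met]
    (g): 63 < 75 [not met]
  Not every element is met, so the shareholder fails to carry Stage III.1.
The board prevails on this issue.
Per-issue: Issue I → board; Issue II → board; Issue III → board. The shareholder must prevail on a majority of issues; overall, the board prevails.

board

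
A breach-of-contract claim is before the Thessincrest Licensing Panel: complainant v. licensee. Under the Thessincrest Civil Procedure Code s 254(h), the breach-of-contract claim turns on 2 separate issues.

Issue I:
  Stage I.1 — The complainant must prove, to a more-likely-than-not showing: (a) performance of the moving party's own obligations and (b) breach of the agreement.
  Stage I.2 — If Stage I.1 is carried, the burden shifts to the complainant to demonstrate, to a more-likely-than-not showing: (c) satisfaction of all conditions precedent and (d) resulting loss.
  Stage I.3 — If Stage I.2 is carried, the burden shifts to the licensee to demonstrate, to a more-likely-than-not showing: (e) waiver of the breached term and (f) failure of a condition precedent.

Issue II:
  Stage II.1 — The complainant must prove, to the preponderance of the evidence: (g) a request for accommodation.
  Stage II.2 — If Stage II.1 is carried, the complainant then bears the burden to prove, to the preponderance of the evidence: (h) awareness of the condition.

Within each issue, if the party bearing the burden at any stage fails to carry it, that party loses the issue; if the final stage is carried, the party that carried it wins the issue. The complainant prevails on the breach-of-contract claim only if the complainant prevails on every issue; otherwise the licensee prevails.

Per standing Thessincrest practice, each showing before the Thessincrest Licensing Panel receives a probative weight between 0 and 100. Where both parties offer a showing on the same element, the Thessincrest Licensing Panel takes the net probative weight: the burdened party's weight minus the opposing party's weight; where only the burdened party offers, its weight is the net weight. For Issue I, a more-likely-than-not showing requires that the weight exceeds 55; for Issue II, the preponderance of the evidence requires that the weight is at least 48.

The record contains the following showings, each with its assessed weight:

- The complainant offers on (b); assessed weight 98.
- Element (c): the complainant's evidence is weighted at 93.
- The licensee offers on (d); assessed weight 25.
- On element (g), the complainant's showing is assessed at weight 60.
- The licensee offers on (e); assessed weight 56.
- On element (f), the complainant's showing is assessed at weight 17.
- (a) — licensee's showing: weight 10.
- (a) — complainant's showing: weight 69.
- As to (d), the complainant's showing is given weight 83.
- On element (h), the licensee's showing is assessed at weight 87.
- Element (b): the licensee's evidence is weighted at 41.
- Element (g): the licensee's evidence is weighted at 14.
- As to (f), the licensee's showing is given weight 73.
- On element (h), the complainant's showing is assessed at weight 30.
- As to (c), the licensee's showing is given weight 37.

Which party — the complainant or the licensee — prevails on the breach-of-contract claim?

— Issue I —
Stage I.1 — burden on complainant; standard: a more-likely-than-not showing (weight exceeds 55).
    (a): 69 − 10 = 59 > 55 [met]
    (b): 98 − 41 = 57 > 55 [met]
  Stage I.1 is satisfied; the complainant continues to bear the burden.
Stage I.2 — burden on complainant; standard: a more-likely-than-not showing (weight exceeds 55).
    (c): 93 − 37 = 56 > 55 [met]
    (d): 83 − 25 = 58 > 55 [met]
  The complainant carries Stage I.2; the licensee now bears the burden.
Stage I.3 — burden on licensee; standard: a more-likely-than-not showing (weight exceeds 55).
    (e): 56 > 55 [met]
    (f): 73 − 17 = 56 > 55 [met]
  All elements met at the final stage.
With every stage satisfied, the licensee prevails on this issue.
— Issue II —
Stage II.1 (complainant, the preponderance of the evidence, weight is at least 48): (g) net 60−14=46 < 48 — fails.
  Not every element is met, so the complainant fails to carry Stage II.1.
The analysis ends at Stage II.1; the licensee prevails on this issue.
Per-issue: Issue I → licensee; Issue II → licensee. The complainant must prevail on every issue; overall, the licensee prevails.

licensee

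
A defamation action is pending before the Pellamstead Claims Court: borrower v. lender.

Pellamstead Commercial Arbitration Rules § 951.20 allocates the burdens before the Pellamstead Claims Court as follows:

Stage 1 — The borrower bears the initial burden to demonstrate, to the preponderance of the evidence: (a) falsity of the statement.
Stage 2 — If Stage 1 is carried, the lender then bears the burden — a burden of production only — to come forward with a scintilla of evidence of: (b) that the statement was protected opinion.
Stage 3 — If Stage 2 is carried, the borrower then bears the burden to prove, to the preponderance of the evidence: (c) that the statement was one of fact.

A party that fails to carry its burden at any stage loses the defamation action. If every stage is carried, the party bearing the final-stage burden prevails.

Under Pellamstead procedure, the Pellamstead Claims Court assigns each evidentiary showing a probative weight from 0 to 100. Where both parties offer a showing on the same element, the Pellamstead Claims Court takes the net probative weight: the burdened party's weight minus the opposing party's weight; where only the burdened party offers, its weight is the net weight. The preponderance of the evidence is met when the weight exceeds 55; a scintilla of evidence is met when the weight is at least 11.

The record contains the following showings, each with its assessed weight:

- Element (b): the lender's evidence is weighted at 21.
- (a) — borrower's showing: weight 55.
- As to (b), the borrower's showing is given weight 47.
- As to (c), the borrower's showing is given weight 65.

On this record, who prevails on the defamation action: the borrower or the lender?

lender

Stage 1 (borrower, the preponderance of the evidence, weight exceeds 55): (a) 55 ≤ 55 — fails.
  Stage 1 not carried; the borrower fails its burden.
The lender prevails.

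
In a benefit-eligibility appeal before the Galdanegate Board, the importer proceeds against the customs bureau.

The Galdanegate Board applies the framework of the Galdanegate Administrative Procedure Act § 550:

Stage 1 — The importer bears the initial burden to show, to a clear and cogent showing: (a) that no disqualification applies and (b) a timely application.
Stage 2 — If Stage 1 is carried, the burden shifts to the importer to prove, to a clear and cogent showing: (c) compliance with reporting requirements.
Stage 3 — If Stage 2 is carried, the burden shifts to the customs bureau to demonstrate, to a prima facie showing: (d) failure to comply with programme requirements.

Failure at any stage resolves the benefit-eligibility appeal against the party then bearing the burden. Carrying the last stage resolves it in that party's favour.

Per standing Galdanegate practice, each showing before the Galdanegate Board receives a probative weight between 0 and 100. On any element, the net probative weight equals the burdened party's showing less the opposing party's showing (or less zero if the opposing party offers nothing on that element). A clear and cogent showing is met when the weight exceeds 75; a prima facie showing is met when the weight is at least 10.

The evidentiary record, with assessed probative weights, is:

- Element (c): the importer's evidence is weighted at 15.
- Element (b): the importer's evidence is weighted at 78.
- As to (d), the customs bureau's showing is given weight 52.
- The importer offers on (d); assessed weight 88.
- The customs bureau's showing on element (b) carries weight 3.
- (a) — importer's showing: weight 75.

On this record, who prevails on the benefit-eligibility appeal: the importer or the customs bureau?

Stage 1 — burden on importer; standard: a clear and cogent showing (weight exceeds 75).
    (a): 75 ≤ 75 [not met]
    (b): 78 − 3 = 75 ≤ 75 [not met]
  Not every element is met, so the importer fails to carry Stage 1.
The customs bureau prevails.

customs bureau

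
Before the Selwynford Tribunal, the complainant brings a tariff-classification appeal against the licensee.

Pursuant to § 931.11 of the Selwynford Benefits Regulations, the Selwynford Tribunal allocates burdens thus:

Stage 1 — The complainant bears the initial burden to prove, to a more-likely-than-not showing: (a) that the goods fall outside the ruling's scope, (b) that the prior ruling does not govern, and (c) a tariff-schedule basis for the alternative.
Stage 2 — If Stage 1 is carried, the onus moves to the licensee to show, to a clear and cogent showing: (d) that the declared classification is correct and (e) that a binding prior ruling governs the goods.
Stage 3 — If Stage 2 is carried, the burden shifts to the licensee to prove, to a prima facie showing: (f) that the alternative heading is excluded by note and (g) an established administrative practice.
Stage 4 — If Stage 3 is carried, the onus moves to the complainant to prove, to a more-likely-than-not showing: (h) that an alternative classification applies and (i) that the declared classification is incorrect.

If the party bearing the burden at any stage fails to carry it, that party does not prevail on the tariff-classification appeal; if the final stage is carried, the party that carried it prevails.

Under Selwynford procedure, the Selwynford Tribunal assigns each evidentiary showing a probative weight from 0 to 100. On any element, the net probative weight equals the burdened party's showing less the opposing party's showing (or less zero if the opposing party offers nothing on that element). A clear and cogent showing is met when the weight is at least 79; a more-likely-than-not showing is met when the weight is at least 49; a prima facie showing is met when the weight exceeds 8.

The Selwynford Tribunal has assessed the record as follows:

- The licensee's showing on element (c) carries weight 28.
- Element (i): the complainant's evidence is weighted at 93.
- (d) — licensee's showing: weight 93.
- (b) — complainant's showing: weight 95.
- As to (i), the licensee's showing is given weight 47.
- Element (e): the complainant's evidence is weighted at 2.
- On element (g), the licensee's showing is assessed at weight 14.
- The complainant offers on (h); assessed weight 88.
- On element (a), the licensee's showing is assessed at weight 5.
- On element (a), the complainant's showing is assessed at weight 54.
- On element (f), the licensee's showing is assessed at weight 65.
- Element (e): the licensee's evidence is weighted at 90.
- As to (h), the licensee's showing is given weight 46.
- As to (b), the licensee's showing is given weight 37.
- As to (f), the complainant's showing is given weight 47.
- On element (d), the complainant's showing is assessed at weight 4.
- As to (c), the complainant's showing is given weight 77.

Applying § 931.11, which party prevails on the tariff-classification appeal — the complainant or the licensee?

Stage 1 — burden on complainant; standard: a more-likely-than-not showing (weight is at least 49).
    (a): 54 − 5 = 49 ≥ 49 [met]
    (b): 95 − 37 = 58 ≥ 49 [met]
    (c): 77 − 28 = 49 ≥ 49 [met]
  The complainant carries Stage 1; the licensee now bears the burden.
Stage 2 — burden on licensee; standard: a clear and cogent showing (weight is at least 79).
    (d): 93 − 4 = 89 ≥ 79 [met]
    (e): 90 − 2 = 88 ≥ 79 [met]
  Stage 2 carried; the burden remains with the licensee.
Stage 3 — burden on licensee; standard: a prima facie showing (weight exceeds 8).
    (f): 65 − 47 = 18 > 8 [met]
    (g): 14 > 8 [met]
  The licensee carries Stage 3; the complainant now bears the burden.
Stage 4 — burden on complainant; standard: a more-likely-than-not showing (weight is at least 49).
    (h): 88 − 46 = 42 < 49 [not met]
    (i): 93 − 47 = 46 < 49 [not met]
  The complainant does not carry Stage 4.
The licensee prevails.

licensee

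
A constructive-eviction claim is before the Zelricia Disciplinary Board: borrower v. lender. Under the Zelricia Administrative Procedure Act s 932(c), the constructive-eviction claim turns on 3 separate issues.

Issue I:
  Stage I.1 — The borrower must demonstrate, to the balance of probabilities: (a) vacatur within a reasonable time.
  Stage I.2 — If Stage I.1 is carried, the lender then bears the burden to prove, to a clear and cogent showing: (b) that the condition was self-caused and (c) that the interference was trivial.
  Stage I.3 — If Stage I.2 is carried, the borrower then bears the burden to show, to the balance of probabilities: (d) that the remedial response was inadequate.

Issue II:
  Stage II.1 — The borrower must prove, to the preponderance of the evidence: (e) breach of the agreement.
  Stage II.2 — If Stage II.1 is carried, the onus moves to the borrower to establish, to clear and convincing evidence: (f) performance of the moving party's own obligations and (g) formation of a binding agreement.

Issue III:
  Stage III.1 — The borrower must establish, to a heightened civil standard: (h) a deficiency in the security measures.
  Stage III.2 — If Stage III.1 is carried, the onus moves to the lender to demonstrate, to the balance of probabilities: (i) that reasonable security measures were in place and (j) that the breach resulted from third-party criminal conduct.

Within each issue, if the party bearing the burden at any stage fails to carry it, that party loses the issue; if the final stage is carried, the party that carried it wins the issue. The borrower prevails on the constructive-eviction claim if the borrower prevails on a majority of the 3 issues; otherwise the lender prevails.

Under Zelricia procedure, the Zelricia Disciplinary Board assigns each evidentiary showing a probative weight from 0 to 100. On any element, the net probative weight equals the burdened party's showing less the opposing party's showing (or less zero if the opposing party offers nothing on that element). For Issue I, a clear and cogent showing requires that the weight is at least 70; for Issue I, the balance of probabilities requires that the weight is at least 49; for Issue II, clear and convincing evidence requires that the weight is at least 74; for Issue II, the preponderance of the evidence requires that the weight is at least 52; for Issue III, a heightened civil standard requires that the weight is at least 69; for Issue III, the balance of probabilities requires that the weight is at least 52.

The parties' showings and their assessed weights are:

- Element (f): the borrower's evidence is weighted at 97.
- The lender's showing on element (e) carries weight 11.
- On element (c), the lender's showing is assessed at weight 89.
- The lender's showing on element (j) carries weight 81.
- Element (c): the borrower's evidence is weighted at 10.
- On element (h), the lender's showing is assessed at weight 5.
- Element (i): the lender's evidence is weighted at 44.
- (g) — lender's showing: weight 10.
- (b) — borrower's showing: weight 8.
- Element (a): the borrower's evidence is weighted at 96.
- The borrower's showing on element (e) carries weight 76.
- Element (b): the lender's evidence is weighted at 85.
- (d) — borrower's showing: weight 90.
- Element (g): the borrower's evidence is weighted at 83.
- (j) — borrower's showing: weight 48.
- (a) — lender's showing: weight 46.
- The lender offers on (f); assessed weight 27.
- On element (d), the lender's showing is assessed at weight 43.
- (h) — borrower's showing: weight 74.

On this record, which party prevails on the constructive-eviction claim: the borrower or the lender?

lender

— Issue I —
Stage I.1 — burden on borrower; standard: the balance of probabilities (weight is at least 49).
    (a): 96 − 46 = 50 ≥ 49 [met]
  Stage I.1 carried; the burden shifts to the lender.
Stage I.2 — burden on lender; standard: a clear and cogent showing (weight is at least 70).
    (b): 85 − 8 = 77 ≥ 70 [met]
    (c): 89 − 10 = 79 ≥ 70 [met]
  Stage I.2 is satisfied; the onus moves to the borrower.
Stage I.3 — burden on borrower; standard: the balance of probabilities (weight is at least 49).
    (d): 90 − 43 = 47 < 49 [not met]
  Not every element is met, so the borrower fails to carry Stage I.3.
So the lender prevails on this issue.
— Issue II —
Stage II.1 — burden on borrower; standard: the preponderance of the evidence (weight is at least 52).
    (e): 76 − 11 = 65 ≥ 52 [met]
  Stage II.1 carried; the burden remains with the borrower.
Stage II.2 — burden on borrower; standard: clear and convincing evidence (weight is at least 74).
    (f): 97 − 27 = 70 < 74 [not met]
    (g): 83 − 10 = 73 < 74 [not met]
  The borrower does not carry Stage II.2.
The analysis ends at Stage II.2; the lender prevails on this issue.
— Issue III —
Stage III.1 — burden on borrower; standard: a heightened civil standard (weight is at least 69).
    (h): 74 − 5 = 69 ≥ 69 [met]
  Stage III.1 is satisfied; the onus moves to the lender.
Stage III.2 — burden on lender; standard: the balance of probabilities (weight is at least 52).
    (i): 44 < 52 [not met]
    (j): 81 − 48 = 33 < 52 [not met]
  Stage III.2 not carried; the lender fails its burden.
The borrower prevails on this issue.
Per-issue: Issue I → lender; Issue II → lender; Issue III → borrower. The borrower must prevail on a majority of issues; overall, the lender prevails.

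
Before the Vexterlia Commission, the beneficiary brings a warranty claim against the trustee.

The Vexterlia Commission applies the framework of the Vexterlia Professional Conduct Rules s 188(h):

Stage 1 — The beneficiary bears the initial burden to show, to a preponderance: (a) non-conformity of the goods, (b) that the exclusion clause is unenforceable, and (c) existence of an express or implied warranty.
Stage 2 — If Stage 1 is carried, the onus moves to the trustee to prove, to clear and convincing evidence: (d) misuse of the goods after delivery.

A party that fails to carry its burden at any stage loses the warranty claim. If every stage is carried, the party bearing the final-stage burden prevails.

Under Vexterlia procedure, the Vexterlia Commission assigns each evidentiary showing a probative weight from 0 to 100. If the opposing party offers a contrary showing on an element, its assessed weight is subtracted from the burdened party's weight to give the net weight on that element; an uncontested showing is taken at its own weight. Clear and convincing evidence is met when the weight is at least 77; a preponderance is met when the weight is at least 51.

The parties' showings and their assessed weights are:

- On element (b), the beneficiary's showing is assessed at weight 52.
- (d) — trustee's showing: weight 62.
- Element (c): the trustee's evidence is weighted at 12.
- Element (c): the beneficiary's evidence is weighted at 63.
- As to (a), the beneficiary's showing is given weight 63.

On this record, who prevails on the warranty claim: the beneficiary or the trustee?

At Stage 1 the beneficiary must meet a preponderance (weight is at least 51): on (a) the weight is 63, ≥ 51, so (a) meets the standard; on (b) the weight is 52, ≥ 51, so (b) meets the standard; on (c) the weight is 63 less the opposing 12 gives net 51, which does reach 51, so (c) meets the standard.
  Stage 1 is satisfied; the onus moves to the trustee.
At Stage 2 the trustee must meet clear and convincing evidence (weight is at least 77): on (d) the weight is 62, < 77, so (d) does not meet the standard.
  The trustee does not carry Stage 2.
So the beneficiary prevails.

beneficiary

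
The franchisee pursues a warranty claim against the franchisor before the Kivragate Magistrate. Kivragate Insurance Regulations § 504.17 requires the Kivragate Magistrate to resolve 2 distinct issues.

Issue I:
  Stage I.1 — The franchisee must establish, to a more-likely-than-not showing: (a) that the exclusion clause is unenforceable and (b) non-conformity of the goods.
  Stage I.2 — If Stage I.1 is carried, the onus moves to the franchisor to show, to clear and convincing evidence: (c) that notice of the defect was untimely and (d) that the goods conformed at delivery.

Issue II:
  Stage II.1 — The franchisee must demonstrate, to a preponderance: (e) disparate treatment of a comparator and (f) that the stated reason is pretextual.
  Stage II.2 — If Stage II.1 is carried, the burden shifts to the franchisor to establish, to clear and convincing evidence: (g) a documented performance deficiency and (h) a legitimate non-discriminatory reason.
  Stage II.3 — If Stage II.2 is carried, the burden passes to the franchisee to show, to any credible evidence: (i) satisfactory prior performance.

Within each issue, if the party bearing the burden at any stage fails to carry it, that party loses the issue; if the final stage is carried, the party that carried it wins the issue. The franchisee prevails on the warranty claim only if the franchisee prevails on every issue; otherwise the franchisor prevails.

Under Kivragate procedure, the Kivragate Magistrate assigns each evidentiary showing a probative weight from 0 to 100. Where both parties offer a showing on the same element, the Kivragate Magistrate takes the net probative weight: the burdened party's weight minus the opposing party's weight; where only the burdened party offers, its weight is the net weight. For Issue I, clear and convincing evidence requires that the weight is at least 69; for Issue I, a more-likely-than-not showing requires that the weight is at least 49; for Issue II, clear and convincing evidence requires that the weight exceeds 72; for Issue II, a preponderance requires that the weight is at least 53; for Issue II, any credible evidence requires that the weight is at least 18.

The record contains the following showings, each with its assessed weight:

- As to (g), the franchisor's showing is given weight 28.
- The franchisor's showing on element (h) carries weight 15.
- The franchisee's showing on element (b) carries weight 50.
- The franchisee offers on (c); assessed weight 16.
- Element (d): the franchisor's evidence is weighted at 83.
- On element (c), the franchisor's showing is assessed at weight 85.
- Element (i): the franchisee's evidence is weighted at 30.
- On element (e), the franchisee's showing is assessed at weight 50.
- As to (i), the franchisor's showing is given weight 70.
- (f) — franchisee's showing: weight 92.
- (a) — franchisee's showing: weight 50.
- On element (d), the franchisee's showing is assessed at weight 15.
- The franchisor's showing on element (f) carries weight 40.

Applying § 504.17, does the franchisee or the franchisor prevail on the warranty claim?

franchisor

— Issue I —
Stage I.1 — burden on franchisee; standard: a more-likely-than-not showing (weight is at least 49).
    (a): 50 ≥ 49 [met]
    (b): 50 ≥ 49 [met]
  Stage I.1 carried; the burden shifts to the franchisor.
Stage I.2 — burden on franchisor; standard: clear and convincing evidence (weight is at least 69).
    (c): 85 − 16 = 69 ≥ 69 [met]
    (d): 83 − 15 = 68 < 69 [not met]
  Not every element is met, so the franchisor fails to carry Stage I.2.
The analysis ends at Stage I.2; the franchisee prevails on this issue.
— Issue II —
Stage II.1 (franchisee, a preponderance, weight is at least 53): (e) 50 < 53 — fails; (f) net 92−40=52 < 53 — fails.
  Stage II.1 not carried; the franchisee fails its burden.
The franchisor prevails on this issue.
Per-issue: Issue I → franchisee; Issue II → franchisor. The franchisee must prevail on every issue; overall, the franchisor prevails.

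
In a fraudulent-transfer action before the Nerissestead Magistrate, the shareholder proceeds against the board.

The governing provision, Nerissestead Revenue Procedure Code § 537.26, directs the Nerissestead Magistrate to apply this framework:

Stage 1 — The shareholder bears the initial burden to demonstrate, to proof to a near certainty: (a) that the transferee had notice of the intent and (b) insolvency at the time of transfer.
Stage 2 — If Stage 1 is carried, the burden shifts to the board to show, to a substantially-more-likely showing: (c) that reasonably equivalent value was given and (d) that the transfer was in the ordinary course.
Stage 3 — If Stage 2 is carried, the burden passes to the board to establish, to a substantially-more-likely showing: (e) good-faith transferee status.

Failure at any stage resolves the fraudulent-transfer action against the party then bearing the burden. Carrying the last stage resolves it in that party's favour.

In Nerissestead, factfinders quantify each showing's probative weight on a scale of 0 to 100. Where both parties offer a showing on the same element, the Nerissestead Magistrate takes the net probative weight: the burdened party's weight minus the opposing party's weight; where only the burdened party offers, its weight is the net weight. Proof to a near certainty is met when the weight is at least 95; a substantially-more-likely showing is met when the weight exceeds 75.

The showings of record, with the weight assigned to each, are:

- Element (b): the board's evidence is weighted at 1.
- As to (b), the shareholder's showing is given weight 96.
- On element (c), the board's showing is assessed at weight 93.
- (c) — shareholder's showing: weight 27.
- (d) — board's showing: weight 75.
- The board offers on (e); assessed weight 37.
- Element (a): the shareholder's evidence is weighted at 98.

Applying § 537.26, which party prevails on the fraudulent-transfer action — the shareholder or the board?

shareholder

At Stage 1 the shareholder must meet proof to a near certainty (weight is at least 95): on (a) the weight is 98, ≥ 95, so (a) meets the standard; on (b) the weight is 96 less the opposing 1 gives net 95, which does reach 95, so (b) meets the standard.
  The shareholder carries Stage 1; the board now bears the burden.
At Stage 2 the board must meet a substantially-more-likely showing (weight exceeds 75): on (c) the weight is 93 less the opposing 27 gives net 66, ≤ 75, so (c) does not meet the standard; on (d) the weight is 75, ≤ 75, so (d) does not meet the standard.
  Not every element is met, so the board fails to carry Stage 2.
The analysis ends at Stage 2; the shareholder prevails.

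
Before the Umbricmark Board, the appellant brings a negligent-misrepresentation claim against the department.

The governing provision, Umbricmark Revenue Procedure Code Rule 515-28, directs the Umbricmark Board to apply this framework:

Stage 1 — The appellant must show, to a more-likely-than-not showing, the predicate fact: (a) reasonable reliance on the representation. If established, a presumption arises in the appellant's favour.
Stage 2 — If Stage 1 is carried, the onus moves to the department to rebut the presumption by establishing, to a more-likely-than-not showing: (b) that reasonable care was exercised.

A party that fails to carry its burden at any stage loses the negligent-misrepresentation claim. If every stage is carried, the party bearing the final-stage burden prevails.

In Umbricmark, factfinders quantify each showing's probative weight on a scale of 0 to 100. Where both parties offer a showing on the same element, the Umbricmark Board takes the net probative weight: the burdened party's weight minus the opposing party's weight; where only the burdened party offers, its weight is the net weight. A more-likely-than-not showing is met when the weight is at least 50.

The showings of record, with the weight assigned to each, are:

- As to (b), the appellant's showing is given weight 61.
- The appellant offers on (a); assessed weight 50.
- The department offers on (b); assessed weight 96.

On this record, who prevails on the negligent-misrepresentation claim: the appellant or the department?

Stage 1 (appellant, a more-likely-than-not showing, weight is at least 50): (a) 50 ≥ 50 — meets.
  Stage 1 is satisfied; the onus moves to the department.
Stage 2 (department, a more-likely-than-not showing, weight is at least 50): (b) net 96−61=35 < 50 — fails.
  Not every element is met, so the department fails to carry Stage 2.
The appellant prevails.

appellant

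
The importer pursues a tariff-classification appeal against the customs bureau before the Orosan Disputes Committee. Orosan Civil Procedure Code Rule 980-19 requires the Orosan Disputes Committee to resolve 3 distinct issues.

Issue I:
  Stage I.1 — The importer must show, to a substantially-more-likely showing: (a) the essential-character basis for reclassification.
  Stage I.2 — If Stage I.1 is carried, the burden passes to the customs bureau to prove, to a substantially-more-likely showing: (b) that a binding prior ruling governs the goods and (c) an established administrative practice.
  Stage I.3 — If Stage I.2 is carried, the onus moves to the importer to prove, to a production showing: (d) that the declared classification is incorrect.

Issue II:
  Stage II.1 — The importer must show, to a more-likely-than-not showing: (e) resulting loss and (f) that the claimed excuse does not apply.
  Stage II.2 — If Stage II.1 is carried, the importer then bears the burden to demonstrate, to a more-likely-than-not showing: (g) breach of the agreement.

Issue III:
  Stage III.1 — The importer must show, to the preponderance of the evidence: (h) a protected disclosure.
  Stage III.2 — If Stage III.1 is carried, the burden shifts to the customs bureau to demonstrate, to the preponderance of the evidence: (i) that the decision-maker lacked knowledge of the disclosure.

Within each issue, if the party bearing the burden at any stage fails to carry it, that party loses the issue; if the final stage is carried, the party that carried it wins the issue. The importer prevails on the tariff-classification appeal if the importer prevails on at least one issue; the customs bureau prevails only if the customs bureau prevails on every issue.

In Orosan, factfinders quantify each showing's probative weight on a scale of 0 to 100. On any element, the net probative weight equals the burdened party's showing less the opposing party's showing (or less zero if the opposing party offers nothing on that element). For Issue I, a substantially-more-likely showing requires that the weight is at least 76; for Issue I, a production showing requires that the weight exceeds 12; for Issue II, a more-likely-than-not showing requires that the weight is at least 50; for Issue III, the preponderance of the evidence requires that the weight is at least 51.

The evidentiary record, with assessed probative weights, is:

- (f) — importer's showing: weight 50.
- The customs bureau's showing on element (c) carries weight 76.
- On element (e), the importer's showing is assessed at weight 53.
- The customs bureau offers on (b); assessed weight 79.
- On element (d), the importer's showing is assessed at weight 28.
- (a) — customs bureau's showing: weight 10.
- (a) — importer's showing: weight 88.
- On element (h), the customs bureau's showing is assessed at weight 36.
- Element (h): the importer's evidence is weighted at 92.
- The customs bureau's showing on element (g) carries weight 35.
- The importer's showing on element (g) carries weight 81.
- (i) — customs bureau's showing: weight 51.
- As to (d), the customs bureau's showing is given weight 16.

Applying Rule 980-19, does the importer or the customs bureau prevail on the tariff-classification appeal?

customs bureau

— Issue I —
Stage I.1 — burden on importer; standard: a substantially-more-likely showing (weight is at least 76).
    (a): 88 − 10 = 78 ≥ 76 [met]
  The importer carries Stage I.1; the customs bureau now bears the burden.
Stage I.2 — burden on customs bureau; standard: a substantially-more-likely showing (weight is at least 76).
    (b): 79 ≥ 76 [met]
    (c): 76 ≥ 76 [met]
  All elements met. The burden passes to the importer.
Stage I.3 — burden on importer; standard: a production showing (weight exceeds 12).
    (d): 28 − 16 = 12 ≤ 12 [not met]
  Not every element is met, so the importer fails to carry Stage I.3.
The customs bureau prevails on this issue.
— Issue II —
At Stage II.1 the importer must meet a more-likely-than-not showing (weight is at least 50): on (e) the weight is 53, which does reach 50, so (e) meets the standard; on (f) the weight is 50, ≥ 50, so (f) meets the standard.
  Stage II.1 is satisfied; the importer continues to bear the burden.
At Stage II.2 the importer must meet a more-likely-than-not showing (weight is at least 50): on (g) the weight is 81 less the opposing 35 gives net 46, which does not reach 50, so (g) does not meet the standard.
  Stage II.2 not carried; the importer fails its burden.
So the customs bureau prevails on this issue.
— Issue III —
Stage III.1 — burden on importer; standard: the preponderance of the evidence (weight is at least 51).
    (h): 92 − 36 = 56 ≥ 51 [met]
  The importer carries Stage III.1; the customs bureau now bears the burden.
Stage III.2 — burden on customs bureau; standard: the preponderance of the evidence (weight is at least 51).
    (i): 51 ≥ 51 [met]
  All elements met at the final stage.
With every stage satisfied, the customs bureau prevails on this issue.
Per-issue: Issue I → customs bureau; Issue II → customs bureau; Issue III → customs bureau. The importer must prevail on at least one issue; overall, the customs bureau prevails.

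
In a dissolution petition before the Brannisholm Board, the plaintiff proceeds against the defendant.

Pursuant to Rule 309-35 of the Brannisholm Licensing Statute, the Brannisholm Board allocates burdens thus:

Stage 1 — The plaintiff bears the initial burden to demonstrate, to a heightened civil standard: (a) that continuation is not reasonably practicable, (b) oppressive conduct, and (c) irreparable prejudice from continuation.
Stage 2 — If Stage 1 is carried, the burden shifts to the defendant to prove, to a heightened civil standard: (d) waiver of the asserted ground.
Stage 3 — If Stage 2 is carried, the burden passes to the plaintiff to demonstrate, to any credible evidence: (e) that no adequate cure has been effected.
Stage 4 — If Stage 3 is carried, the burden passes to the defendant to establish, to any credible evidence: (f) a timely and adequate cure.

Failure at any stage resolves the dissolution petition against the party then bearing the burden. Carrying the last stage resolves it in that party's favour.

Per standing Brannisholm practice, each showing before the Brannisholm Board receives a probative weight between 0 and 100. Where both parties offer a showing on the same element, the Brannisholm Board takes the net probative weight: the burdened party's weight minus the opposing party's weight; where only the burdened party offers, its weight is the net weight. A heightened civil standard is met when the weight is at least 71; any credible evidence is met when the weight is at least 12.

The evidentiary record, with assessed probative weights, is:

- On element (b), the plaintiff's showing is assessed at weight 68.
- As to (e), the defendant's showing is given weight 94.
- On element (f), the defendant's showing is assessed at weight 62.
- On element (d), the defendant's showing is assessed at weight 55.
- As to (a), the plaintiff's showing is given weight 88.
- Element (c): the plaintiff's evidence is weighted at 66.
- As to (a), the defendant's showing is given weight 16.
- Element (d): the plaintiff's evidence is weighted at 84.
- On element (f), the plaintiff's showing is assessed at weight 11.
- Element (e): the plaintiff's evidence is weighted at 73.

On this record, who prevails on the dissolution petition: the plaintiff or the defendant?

Stage 1 (plaintiff, a heightened civil standard, weight is at least 71): (a) net 88−16=72 ≥ 71 — meets; (b) 68 < 71 — fails; (c) 66 < 71 — fails.
  Stage 1 not carried; the plaintiff fails its burden.
The analysis ends at Stage 1; the defendant prevails.

defendant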